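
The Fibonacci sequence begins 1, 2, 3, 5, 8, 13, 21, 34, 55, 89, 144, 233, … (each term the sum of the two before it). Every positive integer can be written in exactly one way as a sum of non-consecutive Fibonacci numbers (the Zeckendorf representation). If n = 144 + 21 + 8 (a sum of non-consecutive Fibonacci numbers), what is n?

173

144 + 21 + 8 = 173.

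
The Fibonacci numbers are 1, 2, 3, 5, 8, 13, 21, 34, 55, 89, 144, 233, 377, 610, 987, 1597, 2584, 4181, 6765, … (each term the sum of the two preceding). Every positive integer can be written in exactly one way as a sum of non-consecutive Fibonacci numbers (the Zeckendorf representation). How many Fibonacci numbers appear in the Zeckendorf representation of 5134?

5134: greatest Fibonacci not exceeding it is 4181, leaving 953
953: greatest Fibonacci not exceeding it is 610, leaving 343
343: greatest Fibonacci not exceeding it is 233, leaving 110
110: greatest Fibonacci not exceeding it is 89, leaving 21
21: greatest Fibonacci not exceeding it is 21, leaving 0
5134 = 4181 + 610 + 233 + 89 + 21, which has 5 terms.

5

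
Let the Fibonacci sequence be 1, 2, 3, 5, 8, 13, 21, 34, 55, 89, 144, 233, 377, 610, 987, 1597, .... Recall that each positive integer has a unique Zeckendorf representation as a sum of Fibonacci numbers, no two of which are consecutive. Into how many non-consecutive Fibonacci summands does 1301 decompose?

5

1301 − 987 = 314
314 − 233 = 81
81 − 55 = 26
26 − 21 = 5
5 − 5 = 0
1301 = 987 + 233 + 55 + 21 + 5, which has 5 terms.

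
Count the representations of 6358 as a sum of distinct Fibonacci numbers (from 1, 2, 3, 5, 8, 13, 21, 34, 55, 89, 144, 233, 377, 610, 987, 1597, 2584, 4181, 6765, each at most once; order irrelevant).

6358 = 4181+1597+377+144+55+3+1 = 4181+1597+377+144+34+21+3+1 = 4181+987+610+377+144+55+3+1 = 4181+1597+377+144+34+13+8+3+1 = … (17 more), for 21 in all.

21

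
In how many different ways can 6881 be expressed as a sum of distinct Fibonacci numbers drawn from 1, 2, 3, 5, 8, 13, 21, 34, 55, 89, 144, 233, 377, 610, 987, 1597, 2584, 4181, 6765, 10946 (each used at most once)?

Each representation comes from the Zeckendorf form by replacing some F_k with F_{k−1} + F_{k−2} where possible.
6881 = 6765+89+21+5+1 = 6765+89+21+3+2+1 = 6765+89+13+8+5+1 = … (37 more), for 40 in all.

40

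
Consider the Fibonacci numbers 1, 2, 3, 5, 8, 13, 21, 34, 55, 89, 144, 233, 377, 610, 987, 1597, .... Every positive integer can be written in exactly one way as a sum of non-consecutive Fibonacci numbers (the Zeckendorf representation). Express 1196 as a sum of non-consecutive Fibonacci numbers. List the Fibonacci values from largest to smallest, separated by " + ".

largest Fibonacci ≤ 1196 is 987; 1196 − 987 = 209
largest Fibonacci ≤ 209 is 144; 209 − 144 = 65
largest Fibonacci ≤ 65 is 55; 65 − 55 = 10
largest Fibonacci ≤ 10 is 8; 10 − 8 = 2
largest Fibonacci ≤ 2 is 2; 2 − 2 = 0
So 1196 = 987 + 144 + 55 + 8 + 2, with no two terms consecutive in the sequence.

987 + 144 + 55 + 8 + 2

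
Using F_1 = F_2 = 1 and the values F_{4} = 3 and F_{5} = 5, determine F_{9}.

34

By F_{2k+1} = F_k² + F_{k+1}²: F_{9} = 3² + 5² = 9 + 25 = 34.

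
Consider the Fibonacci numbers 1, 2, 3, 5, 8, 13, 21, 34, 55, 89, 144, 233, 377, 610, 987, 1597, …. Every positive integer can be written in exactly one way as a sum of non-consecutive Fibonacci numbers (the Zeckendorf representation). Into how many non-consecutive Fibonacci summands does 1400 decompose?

4

Repeatedly subtract the largest Fibonacci number that fits:
1400: greatest Fibonacci not exceeding it is 987, leaving 413
413: greatest Fibonacci not exceeding it is 377, leaving 36
36: greatest Fibonacci not exceeding it is 34, leaving 2
2: greatest Fibonacci not exceeding it is 2, leaving 0
1400 = 987 + 377 + 34 + 2, which has 4 terms.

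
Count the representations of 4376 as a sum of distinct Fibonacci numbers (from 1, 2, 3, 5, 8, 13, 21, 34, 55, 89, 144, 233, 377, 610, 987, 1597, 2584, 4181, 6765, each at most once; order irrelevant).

24

4376 = 4181+144+34+13+3+1 = 4181+144+34+8+5+3+1 = 4181+89+55+34+13+3+1 = 2584+1597+144+34+13+3+1 = … (20 more), for 24 in all.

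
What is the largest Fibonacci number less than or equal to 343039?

317811

317811 ≤ 343039 < 514229, so the largest Fibonacci number not exceeding 343039 is 317811.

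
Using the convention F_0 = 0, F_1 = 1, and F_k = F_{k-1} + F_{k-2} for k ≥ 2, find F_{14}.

377

Iterating the recurrence up to F_{6} = 8 and F_{5} = 5:
F_{7} = F_{6} + F_{5} = 8 + 5 = 13
F_{8} = F_{7} + F_{6} = 13 + 8 = 21
F_{9} = F_{8} + F_{7} = 21 + 13 = 34
F_{10} = F_{9} + F_{8} = 34 + 21 = 55
F_{11} = F_{10} + F_{9} = 55 + 34 = 89
F_{12} = F_{11} + F_{10} = 89 + 55 = 144
F_{13} = F_{12} + F_{11} = 144 + 89 = 233
F_{14} = F_{13} + F_{12} = 233 + 144 = 377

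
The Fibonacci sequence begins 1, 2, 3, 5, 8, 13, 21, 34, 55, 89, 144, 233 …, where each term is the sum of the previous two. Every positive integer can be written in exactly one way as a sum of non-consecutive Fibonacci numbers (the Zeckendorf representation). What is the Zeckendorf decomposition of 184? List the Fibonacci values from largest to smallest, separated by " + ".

Greedy algorithm:
144 ≤ 184 < 233, so take 144; remainder 40
34 ≤ 40 < 55, so take 34; remainder 6
5 ≤ 6 < 8, so take 5; remainder 1
1 ≤ 1 < 2, so take 1; remainder 0
So 184 = 144 + 34 + 5 + 1, with no two terms consecutive in the sequence.

144 + 34 + 5 + 1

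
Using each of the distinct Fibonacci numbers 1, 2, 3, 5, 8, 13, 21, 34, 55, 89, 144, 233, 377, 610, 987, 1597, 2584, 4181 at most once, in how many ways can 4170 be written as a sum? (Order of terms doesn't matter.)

13

4170 = 2584+987+377+144+55+21+2 = 2584+987+377+144+55+13+8+2 = 2584+987+377+144+55+13+5+3+2 = … (10 more), for 13 in all.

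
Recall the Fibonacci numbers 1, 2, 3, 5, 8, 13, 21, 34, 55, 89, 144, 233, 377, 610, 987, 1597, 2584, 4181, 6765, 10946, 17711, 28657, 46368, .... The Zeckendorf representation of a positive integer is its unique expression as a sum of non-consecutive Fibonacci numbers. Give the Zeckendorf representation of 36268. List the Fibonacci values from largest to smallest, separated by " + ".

28657 + 6765 + 610 + 233 + 3

Greedily peel off the largest Fibonacci term at each step:
36268: greatest Fibonacci not exceeding it is 28657, leaving 7611
7611: greatest Fibonacci not exceeding it is 6765, leaving 846
846: greatest Fibonacci not exceeding it is 610, leaving 236
236: greatest Fibonacci not exceeding it is 233, leaving 3
3: greatest Fibonacci not exceeding it is 3, leaving 0
So 36268 = 28657 + 6765 + 610 + 233 + 3, with no two terms consecutive in the sequence.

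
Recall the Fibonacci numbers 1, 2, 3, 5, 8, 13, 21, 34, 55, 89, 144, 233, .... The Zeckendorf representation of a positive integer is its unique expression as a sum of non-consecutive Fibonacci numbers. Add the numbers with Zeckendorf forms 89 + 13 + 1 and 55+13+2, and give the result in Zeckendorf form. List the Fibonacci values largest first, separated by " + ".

144 + 21 + 8

The two numbers are 103 and 70, so their sum is 173.
173: greatest Fibonacci not exceeding it is 144, leaving 29
29: greatest Fibonacci not exceeding it is 21, leaving 8
8: greatest Fibonacci not exceeding it is 8, leaving 0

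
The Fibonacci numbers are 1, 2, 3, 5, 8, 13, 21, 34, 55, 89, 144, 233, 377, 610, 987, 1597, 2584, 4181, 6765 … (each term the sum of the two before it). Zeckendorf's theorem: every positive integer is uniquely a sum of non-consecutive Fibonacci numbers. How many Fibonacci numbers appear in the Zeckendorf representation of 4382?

4

Greedily peel off the largest Fibonacci term at each step:
4382: greatest Fibonacci not exceeding it is 4181, leaving 201
201: greatest Fibonacci not exceeding it is 144, leaving 57
57: greatest Fibonacci not exceeding it is 55, leaving 2
2: greatest Fibonacci not exceeding it is 2, leaving 0
4382 = 4181 + 144 + 55 + 2, which has 4 terms.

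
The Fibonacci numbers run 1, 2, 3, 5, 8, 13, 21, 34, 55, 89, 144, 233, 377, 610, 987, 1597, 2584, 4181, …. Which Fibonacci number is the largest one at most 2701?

2584 ≤ 2701 < 4181, so the largest Fibonacci number not exceeding 2701 is 2584.

2584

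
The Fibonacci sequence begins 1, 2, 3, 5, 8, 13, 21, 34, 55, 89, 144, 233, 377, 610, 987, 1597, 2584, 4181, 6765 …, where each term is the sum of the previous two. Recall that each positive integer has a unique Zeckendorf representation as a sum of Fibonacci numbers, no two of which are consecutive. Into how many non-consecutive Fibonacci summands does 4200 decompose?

4200 − 4181 = 19
19 − 13 = 6
6 − 5 = 1
1 − 1 = 0
4200 = 4181 + 13 + 5 + 1, which has 4 terms.

4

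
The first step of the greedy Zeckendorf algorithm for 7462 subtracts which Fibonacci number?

6765 ≤ 7462 < 10946, so the largest Fibonacci number not exceeding 7462 is 6765.

6765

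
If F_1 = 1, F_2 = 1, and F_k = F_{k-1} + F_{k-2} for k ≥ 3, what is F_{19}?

Iterating the recurrence up to F_{11} = 89 and F_{10} = 55:
F_{12} = F_{11} + F_{10} = 89 + 55 = 144
F_{13} = F_{12} + F_{11} = 144 + 89 = 233
F_{14} = F_{13} + F_{12} = 233 + 144 = 377
F_{15} = F_{14} + F_{13} = 377 + 233 = 610
F_{16} = F_{15} + F_{14} = 610 + 377 = 987
F_{17} = F_{16} + F_{15} = 987 + 610 = 1597
F_{18} = F_{17} + F_{16} = 1597 + 987 = 2584
F_{19} = F_{18} + F_{17} = 2584 + 1597 = 4181

4181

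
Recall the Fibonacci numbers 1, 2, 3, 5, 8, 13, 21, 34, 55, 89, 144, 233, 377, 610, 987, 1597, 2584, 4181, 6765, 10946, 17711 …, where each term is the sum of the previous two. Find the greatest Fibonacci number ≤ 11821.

10946

10946 ≤ 11821 < 17711, so the largest Fibonacci number not exceeding 11821 is 10946.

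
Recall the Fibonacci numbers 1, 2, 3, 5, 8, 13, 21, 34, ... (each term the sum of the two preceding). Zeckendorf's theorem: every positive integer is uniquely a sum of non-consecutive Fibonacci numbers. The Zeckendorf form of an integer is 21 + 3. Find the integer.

24

21 + 3 = 24.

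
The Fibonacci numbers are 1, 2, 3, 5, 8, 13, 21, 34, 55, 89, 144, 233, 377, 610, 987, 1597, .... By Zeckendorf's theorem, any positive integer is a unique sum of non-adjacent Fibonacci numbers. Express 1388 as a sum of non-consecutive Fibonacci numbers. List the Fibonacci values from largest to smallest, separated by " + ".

Greedily peel off the largest Fibonacci term at each step:
take 987 (≤ 1388); 1388 − 987 = 401
take 377 (≤ 401); 401 − 377 = 24
take 21 (≤ 24); 24 − 21 = 3
take 3 (≤ 3); 3 − 3 = 0
So 1388 = 987 + 377 + 21 + 3, with no two terms consecutive in the sequence.

987 + 377 + 21 + 3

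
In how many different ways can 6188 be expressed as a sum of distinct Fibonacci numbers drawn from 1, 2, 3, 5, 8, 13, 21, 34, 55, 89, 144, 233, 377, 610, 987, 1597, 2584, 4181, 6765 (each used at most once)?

9

Each representation comes from the Zeckendorf form by replacing some F_k with F_{k−1} + F_{k−2} where possible.
6188 = 4181+1597+377+21+8+3+1 = 4181+1597+233+144+21+8+3+1 = 4181+987+610+377+21+8+3+1 = 4181+1597+233+89+55+21+8+3+1 = … (5 more), for 9 in all.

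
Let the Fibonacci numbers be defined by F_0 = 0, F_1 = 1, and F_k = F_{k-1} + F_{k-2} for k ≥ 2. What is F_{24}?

46368

Iterating the recurrence up to F_{20} = 6765 and F_{19} = 4181:
F_{21} = F_{20} + F_{19} = 6765 + 4181 = 10946
F_{22} = F_{21} + F_{20} = 10946 + 6765 = 17711
F_{23} = F_{22} + F_{21} = 17711 + 10946 = 28657
F_{24} = F_{23} + F_{22} = 28657 + 17711 = 46368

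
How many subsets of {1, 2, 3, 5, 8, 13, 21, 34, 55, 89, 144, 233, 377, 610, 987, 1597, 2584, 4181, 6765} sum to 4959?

4959 = 4181+610+144+21+3 = 4181+610+144+21+2+1 = 4181+610+144+13+8+3 = … (62 more), for 65 in all.

65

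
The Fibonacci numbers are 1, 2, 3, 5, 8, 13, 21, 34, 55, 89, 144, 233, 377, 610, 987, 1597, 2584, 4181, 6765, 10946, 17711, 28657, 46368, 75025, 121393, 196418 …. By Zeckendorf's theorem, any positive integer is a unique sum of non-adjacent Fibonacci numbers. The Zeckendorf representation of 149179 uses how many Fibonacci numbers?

9

121393 ≤ 149179 < 196418, so take 121393; remainder 27786
17711 ≤ 27786 < 28657, so take 17711; remainder 10075
6765 ≤ 10075 < 10946, so take 6765; remainder 3310
2584 ≤ 3310 < 4181, so take 2584; remainder 726
610 ≤ 726 < 987, so take 610; remainder 116
89 ≤ 116 < 144, so take 89; remainder 27
21 ≤ 27 < 34, so take 21; remainder 6
5 ≤ 6 < 8, so take 5; remainder 1
1 ≤ 1 < 2, so take 1; remainder 0
149179 = 121393 + 17711 + 6765 + 2584 + 610 + 89 + 21 + 5 + 1, which has 9 terms.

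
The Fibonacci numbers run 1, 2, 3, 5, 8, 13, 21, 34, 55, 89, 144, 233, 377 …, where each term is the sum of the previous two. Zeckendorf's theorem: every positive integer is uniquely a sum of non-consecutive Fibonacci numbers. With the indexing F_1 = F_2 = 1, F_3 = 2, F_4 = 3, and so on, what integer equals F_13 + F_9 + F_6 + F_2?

F_13 + F_9 + F_6 + F_2 = 233 + 34 + 8 + 1 = 276.

276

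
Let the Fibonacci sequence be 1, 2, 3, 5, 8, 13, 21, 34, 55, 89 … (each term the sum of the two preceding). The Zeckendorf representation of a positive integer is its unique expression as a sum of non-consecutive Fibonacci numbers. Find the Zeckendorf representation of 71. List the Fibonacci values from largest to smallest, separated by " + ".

71 − 55 = 16
16 − 13 = 3
3 − 3 = 0
So 71 = 55 + 13 + 3, with no two terms consecutive in the sequence.

55 + 13 + 3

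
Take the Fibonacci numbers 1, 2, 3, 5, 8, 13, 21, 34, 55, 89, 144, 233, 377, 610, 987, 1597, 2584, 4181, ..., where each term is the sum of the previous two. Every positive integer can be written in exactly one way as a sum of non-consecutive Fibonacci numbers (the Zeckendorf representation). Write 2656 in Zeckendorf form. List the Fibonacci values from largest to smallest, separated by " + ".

2584 + 55 + 13 + 3 + 1

Repeatedly subtract the largest Fibonacci number that fits:
2656: greatest Fibonacci not exceeding it is 2584, leaving 72
72: greatest Fibonacci not exceeding it is 55, leaving 17
17: greatest Fibonacci not exceeding it is 13, leaving 4
4: greatest Fibonacci not exceeding it is 3, leaving 1
1: greatest Fibonacci not exceeding it is 1, leaving 0
So 2656 = 2584 + 55 + 13 + 3 + 1, with no two terms consecutive in the sequence.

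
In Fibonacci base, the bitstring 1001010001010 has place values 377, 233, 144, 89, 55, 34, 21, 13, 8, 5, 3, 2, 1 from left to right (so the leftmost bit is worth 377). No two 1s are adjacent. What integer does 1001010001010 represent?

Summing the place values of the 1 bits: 377 + 89 + 34 + 5 + 2 = 507.

507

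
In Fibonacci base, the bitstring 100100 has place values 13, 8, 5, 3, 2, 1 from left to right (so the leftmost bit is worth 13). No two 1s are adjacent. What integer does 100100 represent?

16

Summing the place values of the 1 bits: 13 + 3 = 16.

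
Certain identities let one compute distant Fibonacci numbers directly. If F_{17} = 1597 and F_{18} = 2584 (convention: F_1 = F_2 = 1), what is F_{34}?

By the doubling identity F_{2k} = F_k(2F_{k+1} − F_k): F_{34} = 1597·(2·2584 − 1597) = 1597·3571 = 5702887.

5702887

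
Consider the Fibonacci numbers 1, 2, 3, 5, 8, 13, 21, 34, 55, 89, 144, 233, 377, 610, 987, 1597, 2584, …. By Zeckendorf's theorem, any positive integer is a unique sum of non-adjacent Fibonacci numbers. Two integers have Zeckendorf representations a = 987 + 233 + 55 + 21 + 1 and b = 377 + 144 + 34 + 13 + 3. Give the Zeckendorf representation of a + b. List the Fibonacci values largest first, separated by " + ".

1597 + 233 + 34 + 3 + 1

The two numbers are 1297 and 571, so their sum is 1868.
Greedily peel off the largest Fibonacci term at each step:
largest Fibonacci ≤ 1868 is 1597; 1868 − 1597 = 271
largest Fibonacci ≤ 271 is 233; 271 − 233 = 38
largest Fibonacci ≤ 38 is 34; 38 − 34 = 4
largest Fibonacci ≤ 4 is 3; 4 − 3 = 1
largest Fibonacci ≤ 1 is 1; 1 − 1 = 0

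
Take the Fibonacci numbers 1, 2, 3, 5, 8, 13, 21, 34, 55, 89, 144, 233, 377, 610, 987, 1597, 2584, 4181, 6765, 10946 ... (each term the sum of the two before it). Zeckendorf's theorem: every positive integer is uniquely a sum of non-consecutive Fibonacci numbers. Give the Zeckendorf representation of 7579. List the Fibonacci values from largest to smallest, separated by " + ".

Greedy algorithm:
7579 − 6765 = 814
814 − 610 = 204
204 − 144 = 60
60 − 55 = 5
5 − 5 = 0
So 7579 = 6765 + 610 + 144 + 55 + 5, with no two terms consecutive in the sequence.

6765 + 610 + 144 + 55 + 5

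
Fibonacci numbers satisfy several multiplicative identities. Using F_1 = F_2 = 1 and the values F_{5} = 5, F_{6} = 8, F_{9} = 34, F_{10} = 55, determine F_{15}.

610

By the addition formula F_{m+n} = F_m F_{n+1} + F_{m−1} F_n with m=6, n=9: F_{15} = 8·55 + 5·34 = 440 + 170 = 610.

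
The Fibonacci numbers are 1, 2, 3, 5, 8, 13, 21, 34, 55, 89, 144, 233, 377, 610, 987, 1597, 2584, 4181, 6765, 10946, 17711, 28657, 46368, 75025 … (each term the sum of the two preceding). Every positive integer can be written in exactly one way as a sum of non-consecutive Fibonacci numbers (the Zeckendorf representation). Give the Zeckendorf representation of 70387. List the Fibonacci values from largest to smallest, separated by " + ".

take 46368 (≤ 70387); 70387 − 46368 = 24019
take 17711 (≤ 24019); 24019 − 17711 = 6308
take 4181 (≤ 6308); 6308 − 4181 = 2127
take 1597 (≤ 2127); 2127 − 1597 = 530
take 377 (≤ 530); 530 − 377 = 153
take 144 (≤ 153); 153 − 144 = 9
take 8 (≤ 9); 9 − 8 = 1
take 1 (≤ 1); 1 − 1 = 0
So 70387 = 46368 + 17711 + 4181 + 1597 + 377 + 144 + 8 + 1, with no two terms consecutive in the sequence.

46368 + 17711 + 4181 + 1597 + 377 + 144 + 8 + 1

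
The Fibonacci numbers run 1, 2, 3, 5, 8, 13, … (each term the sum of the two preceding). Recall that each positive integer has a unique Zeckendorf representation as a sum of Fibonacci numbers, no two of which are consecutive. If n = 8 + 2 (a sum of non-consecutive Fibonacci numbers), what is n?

10

8 + 2 = 10.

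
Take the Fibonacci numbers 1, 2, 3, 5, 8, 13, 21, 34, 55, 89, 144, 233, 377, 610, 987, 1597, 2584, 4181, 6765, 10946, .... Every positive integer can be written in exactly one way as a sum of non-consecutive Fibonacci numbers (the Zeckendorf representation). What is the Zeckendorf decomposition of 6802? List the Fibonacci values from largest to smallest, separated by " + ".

Greedily peel off the largest Fibonacci term at each step:
subtract 6765 from 6802: 37 remains
subtract 34 from 37: 3 remains
subtract 3 from 3: 0 remains
So 6802 = 6765 + 34 + 3, with no two terms consecutive in the sequence.

6765 + 34 + 3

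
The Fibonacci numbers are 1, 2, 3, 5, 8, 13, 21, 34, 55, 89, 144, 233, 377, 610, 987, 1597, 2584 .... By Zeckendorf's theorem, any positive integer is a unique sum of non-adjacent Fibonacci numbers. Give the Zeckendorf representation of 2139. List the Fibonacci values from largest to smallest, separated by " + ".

1597 + 377 + 144 + 21

Greedy algorithm:
subtract 1597 from 2139: 542 remains
subtract 377 from 542: 165 remains
subtract 144 from 165: 21 remains
subtract 21 from 21: 0 remains
So 2139 = 1597 + 377 + 144 + 21, with no two terms consecutive in the sequence.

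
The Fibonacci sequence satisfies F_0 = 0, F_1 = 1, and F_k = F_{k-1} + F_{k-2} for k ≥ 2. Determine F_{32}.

2178309

Iterating the recurrence up to F_{27} = 196418 and F_{26} = 121393:
F_{28} = F_{27} + F_{26} = 196418 + 121393 = 317811
F_{29} = F_{28} + F_{27} = 317811 + 196418 = 514229
F_{30} = F_{29} + F_{28} = 514229 + 317811 = 832040
F_{31} = F_{30} + F_{29} = 832040 + 514229 = 1346269
F_{32} = F_{31} + F_{30} = 1346269 + 832040 = 2178309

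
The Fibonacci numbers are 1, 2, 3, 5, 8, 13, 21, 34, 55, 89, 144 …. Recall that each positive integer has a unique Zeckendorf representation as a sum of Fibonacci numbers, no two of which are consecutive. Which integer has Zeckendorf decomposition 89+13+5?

107

89+13+5 = 107.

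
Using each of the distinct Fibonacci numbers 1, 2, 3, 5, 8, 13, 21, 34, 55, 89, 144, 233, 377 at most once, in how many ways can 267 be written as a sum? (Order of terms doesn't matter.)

267 = 233+34 = 233+21+13 = 144+89+34 = 233+21+8+5 = … (7 more), for 11 in all.

11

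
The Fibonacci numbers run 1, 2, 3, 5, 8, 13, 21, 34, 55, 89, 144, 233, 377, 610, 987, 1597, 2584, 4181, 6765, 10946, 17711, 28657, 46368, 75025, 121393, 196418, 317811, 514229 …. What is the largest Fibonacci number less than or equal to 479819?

317811

317811 ≤ 479819 < 514229, so the largest Fibonacci number not exceeding 479819 is 317811.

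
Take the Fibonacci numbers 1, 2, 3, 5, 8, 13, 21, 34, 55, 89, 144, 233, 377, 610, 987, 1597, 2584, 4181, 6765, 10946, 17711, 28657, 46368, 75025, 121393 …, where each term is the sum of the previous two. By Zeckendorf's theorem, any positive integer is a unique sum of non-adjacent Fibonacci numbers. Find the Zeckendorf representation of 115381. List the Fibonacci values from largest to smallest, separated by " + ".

75025 + 28657 + 10946 + 610 + 89 + 34 + 13 + 5 + 2

Greedy algorithm:
115381 − 75025 = 40356
40356 − 28657 = 11699
11699 − 10946 = 753
753 − 610 = 143
143 − 89 = 54
54 − 34 = 20
20 − 13 = 7
7 − 5 = 2
2 − 2 = 0
So 115381 = 75025 + 28657 + 10946 + 610 + 89 + 34 + 13 + 5 + 2, with no two terms consecutive in the sequence.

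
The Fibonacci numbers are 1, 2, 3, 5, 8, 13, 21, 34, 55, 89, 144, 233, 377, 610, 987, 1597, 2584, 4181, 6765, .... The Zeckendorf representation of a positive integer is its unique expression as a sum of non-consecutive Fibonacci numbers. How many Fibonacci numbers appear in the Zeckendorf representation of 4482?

4

4482 − 4181 = 301
301 − 233 = 68
68 − 55 = 13
13 − 13 = 0
4482 = 4181 + 233 + 55 + 13, which has 4 terms.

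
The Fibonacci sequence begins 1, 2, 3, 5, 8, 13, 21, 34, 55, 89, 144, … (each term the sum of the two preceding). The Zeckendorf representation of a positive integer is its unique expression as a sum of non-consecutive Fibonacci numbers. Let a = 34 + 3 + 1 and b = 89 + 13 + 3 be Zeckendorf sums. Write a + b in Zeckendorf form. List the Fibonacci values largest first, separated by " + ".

89 + 34 + 13 + 5 + 2

The two numbers are 38 and 105, so their sum is 143.
143: greatest Fibonacci not exceeding it is 89, leaving 54
54: greatest Fibonacci not exceeding it is 34, leaving 20
20: greatest Fibonacci not exceeding it is 13, leaving 7
7: greatest Fibonacci not exceeding it is 5, leaving 2
2: greatest Fibonacci not exceeding it is 2, leaving 0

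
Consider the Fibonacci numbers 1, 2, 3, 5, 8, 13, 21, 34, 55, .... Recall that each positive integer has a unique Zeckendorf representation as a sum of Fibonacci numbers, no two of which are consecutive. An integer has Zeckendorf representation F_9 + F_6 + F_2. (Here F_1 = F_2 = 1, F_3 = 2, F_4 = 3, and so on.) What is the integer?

F_9 + F_6 + F_2 = 34 + 8 + 1 = 43.

43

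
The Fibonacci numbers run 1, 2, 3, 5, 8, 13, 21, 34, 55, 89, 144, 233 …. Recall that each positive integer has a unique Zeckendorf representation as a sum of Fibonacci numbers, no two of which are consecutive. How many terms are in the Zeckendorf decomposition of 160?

Greedy algorithm:
160 − 144 = 16
16 − 13 = 3
3 − 3 = 0
160 = 144 + 13 + 3, which has 3 terms.

3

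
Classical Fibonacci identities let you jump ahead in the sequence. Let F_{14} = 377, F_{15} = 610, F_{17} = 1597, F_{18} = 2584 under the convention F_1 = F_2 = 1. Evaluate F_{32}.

2178309

By the addition formula F_{m+n} = F_m F_{n+1} + F_{m−1} F_n with m=15, n=17: F_{32} = 610·2584 + 377·1597 = 1576240 + 602069 = 2178309.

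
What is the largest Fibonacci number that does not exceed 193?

144

144 ≤ 193 < 233, so the largest Fibonacci number not exceeding 193 is 144.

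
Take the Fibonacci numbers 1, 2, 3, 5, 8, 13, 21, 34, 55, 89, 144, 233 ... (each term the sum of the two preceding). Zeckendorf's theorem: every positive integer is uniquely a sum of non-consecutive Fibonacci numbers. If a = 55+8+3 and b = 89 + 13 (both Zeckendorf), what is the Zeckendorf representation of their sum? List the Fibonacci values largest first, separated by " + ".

The two numbers are 66 and 102, so their sum is 168.
168: greatest Fibonacci not exceeding it is 144, leaving 24
24: greatest Fibonacci not exceeding it is 21, leaving 3
3: greatest Fibonacci not exceeding it is 3, leaving 0

144 + 21 + 3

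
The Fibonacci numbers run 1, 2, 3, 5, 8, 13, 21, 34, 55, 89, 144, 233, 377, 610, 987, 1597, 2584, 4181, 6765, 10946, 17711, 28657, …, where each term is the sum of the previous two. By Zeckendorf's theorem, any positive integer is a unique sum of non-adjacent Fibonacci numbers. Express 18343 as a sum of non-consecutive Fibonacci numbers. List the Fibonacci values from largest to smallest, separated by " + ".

take 17711 (≤ 18343); 18343 − 17711 = 632
take 610 (≤ 632); 632 − 610 = 22
take 21 (≤ 22); 22 − 21 = 1
take 1 (≤ 1); 1 − 1 = 0
So 18343 = 17711 + 610 + 21 + 1, with no two terms consecutive in the sequence.

17711 + 610 + 21 + 1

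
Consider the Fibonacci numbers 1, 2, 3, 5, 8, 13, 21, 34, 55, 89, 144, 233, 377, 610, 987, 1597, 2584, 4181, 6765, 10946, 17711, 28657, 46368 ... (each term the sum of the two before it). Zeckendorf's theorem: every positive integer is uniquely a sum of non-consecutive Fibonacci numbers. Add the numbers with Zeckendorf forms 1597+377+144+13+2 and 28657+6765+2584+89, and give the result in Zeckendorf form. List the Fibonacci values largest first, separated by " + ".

The two numbers are 2133 and 38095, so their sum is 40228.
largest Fibonacci ≤ 40228 is 28657; 40228 − 28657 = 11571
largest Fibonacci ≤ 11571 is 10946; 11571 − 10946 = 625
largest Fibonacci ≤ 625 is 610; 625 − 610 = 15
largest Fibonacci ≤ 15 is 13; 15 − 13 = 2
largest Fibonacci ≤ 2 is 2; 2 − 2 = 0

28657 + 10946 + 610 + 13 + 2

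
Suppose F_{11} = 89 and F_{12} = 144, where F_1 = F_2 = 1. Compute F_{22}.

17711

By the doubling identity F_{2k} = F_k(2F_{k+1} − F_k): F_{22} = 89·(2·144 − 89) = 89·199 = 17711.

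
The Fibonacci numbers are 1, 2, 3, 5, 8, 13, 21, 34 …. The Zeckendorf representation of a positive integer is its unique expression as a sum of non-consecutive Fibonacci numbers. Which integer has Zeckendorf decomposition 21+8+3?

21+8+3 = 32.

32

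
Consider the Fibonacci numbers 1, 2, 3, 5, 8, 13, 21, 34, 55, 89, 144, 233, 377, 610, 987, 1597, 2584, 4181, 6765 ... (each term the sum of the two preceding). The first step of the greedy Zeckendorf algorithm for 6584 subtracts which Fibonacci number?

4181

4181 ≤ 6584 < 6765, so the largest Fibonacci number not exceeding 6584 is 4181.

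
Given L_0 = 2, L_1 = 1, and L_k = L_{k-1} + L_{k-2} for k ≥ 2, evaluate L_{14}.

843

Iterating the recurrence up to L_{10} = 123 and L_{9} = 76:
L_{11} = L_{10} + L_{9} = 123 + 76 = 199
L_{12} = L_{11} + L_{10} = 199 + 123 = 322
L_{13} = L_{12} + L_{11} = 322 + 199 = 521
L_{14} = L_{13} + L_{12} = 521 + 322 = 843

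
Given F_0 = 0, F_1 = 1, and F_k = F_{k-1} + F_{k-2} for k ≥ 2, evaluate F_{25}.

Iterating the recurrence up to F_{18} = 2584 and F_{17} = 1597:
F_{19} = F_{18} + F_{17} = 2584 + 1597 = 4181
F_{20} = F_{19} + F_{18} = 4181 + 2584 = 6765
F_{21} = F_{20} + F_{19} = 6765 + 4181 = 10946
F_{22} = F_{21} + F_{20} = 10946 + 6765 = 17711
F_{23} = F_{22} + F_{21} = 17711 + 10946 = 28657
F_{24} = F_{23} + F_{22} = 28657 + 17711 = 46368
F_{25} = F_{24} + F_{23} = 46368 + 28657 = 75025

75025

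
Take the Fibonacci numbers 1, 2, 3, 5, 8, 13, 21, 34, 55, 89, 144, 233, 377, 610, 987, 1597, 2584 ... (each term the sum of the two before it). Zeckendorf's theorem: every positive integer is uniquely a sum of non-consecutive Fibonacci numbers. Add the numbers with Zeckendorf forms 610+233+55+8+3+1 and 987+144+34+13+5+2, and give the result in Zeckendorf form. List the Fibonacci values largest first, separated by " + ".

The two numbers are 910 and 1185, so their sum is 2095.
largest Fibonacci ≤ 2095 is 1597; 2095 − 1597 = 498
largest Fibonacci ≤ 498 is 377; 498 − 377 = 121
largest Fibonacci ≤ 121 is 89; 121 − 89 = 32
largest Fibonacci ≤ 32 is 21; 32 − 21 = 11
largest Fibonacci ≤ 11 is 8; 11 − 8 = 3
largest Fibonacci ≤ 3 is 3; 3 − 3 = 0

1597 + 377 + 89 + 21 + 8 + 3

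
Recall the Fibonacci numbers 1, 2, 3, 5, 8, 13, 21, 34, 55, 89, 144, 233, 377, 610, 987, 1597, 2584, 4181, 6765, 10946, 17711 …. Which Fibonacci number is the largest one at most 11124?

10946 ≤ 11124 < 17711, so the largest Fibonacci number not exceeding 11124 is 10946.

10946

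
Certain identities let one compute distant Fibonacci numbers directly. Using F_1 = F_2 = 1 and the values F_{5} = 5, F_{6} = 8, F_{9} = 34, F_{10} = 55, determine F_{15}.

610

By the addition formula F_{m+n} = F_m F_{n+1} + F_{m−1} F_n with m=10, n=5: F_{15} = 55·8 + 34·5 = 440 + 170 = 610.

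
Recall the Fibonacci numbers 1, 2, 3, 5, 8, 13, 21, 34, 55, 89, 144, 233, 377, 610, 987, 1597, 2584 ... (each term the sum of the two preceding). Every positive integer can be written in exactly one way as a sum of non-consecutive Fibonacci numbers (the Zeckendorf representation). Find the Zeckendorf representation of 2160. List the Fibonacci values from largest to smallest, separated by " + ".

subtract 1597 from 2160: 563 remains
subtract 377 from 563: 186 remains
subtract 144 from 186: 42 remains
subtract 34 from 42: 8 remains
subtract 8 from 8: 0 remains
So 2160 = 1597 + 377 + 144 + 34 + 8, with no two terms consecutive in the sequence.

1597 + 377 + 144 + 34 + 8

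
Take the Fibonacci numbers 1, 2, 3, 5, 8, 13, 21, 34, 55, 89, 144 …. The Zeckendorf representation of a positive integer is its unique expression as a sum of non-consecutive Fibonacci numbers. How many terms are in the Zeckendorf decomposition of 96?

3

Greedy algorithm:
largest Fibonacci ≤ 96 is 89; 96 − 89 = 7
largest Fibonacci ≤ 7 is 5; 7 − 5 = 2
largest Fibonacci ≤ 2 is 2; 2 − 2 = 0
96 = 89 + 5 + 2, which has 3 terms.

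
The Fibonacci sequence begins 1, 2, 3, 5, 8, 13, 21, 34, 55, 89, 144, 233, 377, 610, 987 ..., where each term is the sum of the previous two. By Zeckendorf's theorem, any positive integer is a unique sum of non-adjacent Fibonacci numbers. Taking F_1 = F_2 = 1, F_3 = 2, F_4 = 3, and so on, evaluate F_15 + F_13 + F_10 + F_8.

919

F_15 + F_13 + F_10 + F_8 = 610 + 233 + 55 + 21 = 919.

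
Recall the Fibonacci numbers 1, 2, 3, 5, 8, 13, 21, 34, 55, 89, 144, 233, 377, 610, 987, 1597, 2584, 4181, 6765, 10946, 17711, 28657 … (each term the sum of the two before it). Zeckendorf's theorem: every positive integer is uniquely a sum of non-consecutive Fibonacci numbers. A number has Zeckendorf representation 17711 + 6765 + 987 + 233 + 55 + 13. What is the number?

17711 + 6765 + 987 + 233 + 55 + 13 = 25764.

25764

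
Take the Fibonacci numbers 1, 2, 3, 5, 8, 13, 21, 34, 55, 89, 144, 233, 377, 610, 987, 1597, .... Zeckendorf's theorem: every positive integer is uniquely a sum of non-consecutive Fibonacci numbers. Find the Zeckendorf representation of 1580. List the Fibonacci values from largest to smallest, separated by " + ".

Greedily peel off the largest Fibonacci term at each step:
subtract 987 from 1580: 593 remains
subtract 377 from 593: 216 remains
subtract 144 from 216: 72 remains
subtract 55 from 72: 17 remains
subtract 13 from 17: 4 remains
subtract 3 from 4: 1 remains
subtract 1 from 1: 0 remains
So 1580 = 987 + 377 + 144 + 55 + 13 + 3 + 1, with no two terms consecutive in the sequence.

987 + 377 + 144 + 55 + 13 + 3 + 1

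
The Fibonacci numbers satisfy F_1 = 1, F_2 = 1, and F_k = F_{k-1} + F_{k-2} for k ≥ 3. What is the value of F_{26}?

Iterating the recurrence up to F_{20} = 6765 and F_{19} = 4181:
F_{21} = F_{20} + F_{19} = 6765 + 4181 = 10946
F_{22} = F_{21} + F_{20} = 10946 + 6765 = 17711
F_{23} = F_{22} + F_{21} = 17711 + 10946 = 28657
F_{24} = F_{23} + F_{22} = 28657 + 17711 = 46368
F_{25} = F_{24} + F_{23} = 46368 + 28657 = 75025
F_{26} = F_{25} + F_{24} = 75025 + 46368 = 121393

121393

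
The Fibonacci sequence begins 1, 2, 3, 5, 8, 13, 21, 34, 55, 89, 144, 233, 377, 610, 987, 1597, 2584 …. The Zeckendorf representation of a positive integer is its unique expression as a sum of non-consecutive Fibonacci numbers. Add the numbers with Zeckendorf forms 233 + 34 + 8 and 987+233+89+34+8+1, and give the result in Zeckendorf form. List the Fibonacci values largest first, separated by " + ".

1597 + 21 + 8 + 1

The two numbers are 275 and 1352, so their sum is 1627.
Repeatedly subtract the largest Fibonacci number that fits:
1627 − 1597 = 30
30 − 21 = 9
9 − 8 = 1
1 − 1 = 0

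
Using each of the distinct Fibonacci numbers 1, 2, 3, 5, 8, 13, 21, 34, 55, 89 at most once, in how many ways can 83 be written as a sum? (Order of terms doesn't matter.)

Starting from the Zeckendorf form and repeatedly splitting a term F_k into F_{k−1} + F_{k−2} (when neither is already used) reaches every representation.
83 = 55+21+5+2 = 55+13+8+5+2 = 34+21+13+8+5+2 — 3 representations.

3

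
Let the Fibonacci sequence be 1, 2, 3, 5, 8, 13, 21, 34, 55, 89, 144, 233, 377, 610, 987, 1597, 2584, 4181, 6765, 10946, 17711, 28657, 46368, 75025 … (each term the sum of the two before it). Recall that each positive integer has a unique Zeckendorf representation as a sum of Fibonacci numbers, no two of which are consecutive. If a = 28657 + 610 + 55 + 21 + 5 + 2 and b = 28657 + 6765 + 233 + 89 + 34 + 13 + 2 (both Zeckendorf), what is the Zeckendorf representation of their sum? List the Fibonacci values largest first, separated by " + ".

The two numbers are 29350 and 35793, so their sum is 65143.
Repeatedly subtract the largest Fibonacci number that fits:
65143: greatest Fibonacci not exceeding it is 46368, leaving 18775
18775: greatest Fibonacci not exceeding it is 17711, leaving 1064
1064: greatest Fibonacci not exceeding it is 987, leaving 77
77: greatest Fibonacci not exceeding it is 55, leaving 22
22: greatest Fibonacci not exceeding it is 21, leaving 1
1: greatest Fibonacci not exceeding it is 1, leaving 0

46368 + 17711 + 987 + 55 + 21 + 1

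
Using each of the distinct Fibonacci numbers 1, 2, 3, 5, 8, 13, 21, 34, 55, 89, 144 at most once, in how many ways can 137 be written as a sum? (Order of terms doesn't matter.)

Starting from the Zeckendorf form and repeatedly splitting a term F_k into F_{k−1} + F_{k−2} (when neither is already used) reaches every representation.
137 = 89+34+13+1 = 89+34+8+5+1 = 89+34+8+3+2+1 = 89+21+13+8+5+1 = 89+21+13+8+3+2+1 = … (2 more), for 7 in all.

7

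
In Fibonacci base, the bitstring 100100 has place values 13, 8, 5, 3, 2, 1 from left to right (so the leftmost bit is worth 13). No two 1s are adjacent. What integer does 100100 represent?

16

Summing the place values of the 1 bits: 13 + 3 = 16.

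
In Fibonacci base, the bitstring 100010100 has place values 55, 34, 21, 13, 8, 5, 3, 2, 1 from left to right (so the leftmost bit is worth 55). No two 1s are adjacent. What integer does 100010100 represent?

66

Summing the place values of the 1 bits: 55 + 8 + 3 = 66.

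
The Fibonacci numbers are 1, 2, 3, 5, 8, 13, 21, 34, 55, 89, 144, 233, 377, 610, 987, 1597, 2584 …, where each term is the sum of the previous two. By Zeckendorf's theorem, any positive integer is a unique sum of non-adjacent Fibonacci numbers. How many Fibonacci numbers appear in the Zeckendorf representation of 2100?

largest Fibonacci ≤ 2100 is 1597; 2100 − 1597 = 503
largest Fibonacci ≤ 503 is 377; 503 − 377 = 126
largest Fibonacci ≤ 126 is 89; 126 − 89 = 37
largest Fibonacci ≤ 37 is 34; 37 − 34 = 3
largest Fibonacci ≤ 3 is 3; 3 − 3 = 0
2100 = 1597 + 377 + 89 + 34 + 3, which has 5 terms.

5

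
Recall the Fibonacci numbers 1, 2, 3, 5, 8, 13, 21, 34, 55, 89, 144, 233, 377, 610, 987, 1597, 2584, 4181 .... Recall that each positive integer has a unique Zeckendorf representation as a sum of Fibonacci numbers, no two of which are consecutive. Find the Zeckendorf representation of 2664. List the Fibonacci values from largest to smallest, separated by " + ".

Greedily peel off the largest Fibonacci term at each step:
2664 − 2584 = 80
80 − 55 = 25
25 − 21 = 4
4 − 3 = 1
1 − 1 = 0
So 2664 = 2584 + 55 + 21 + 3 + 1, with no two terms consecutive in the sequence.

2584 + 55 + 21 + 3 + 1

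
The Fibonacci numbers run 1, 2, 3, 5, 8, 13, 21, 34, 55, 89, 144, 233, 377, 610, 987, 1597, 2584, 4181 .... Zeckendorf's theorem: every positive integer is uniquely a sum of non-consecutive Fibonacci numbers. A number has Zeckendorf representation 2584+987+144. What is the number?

2584+987+144 = 3715.

3715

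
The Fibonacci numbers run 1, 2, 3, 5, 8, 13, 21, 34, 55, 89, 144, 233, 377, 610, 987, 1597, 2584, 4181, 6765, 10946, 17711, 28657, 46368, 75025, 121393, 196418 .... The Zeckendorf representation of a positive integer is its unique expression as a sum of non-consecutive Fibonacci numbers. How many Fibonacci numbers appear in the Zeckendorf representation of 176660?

Repeatedly subtract the largest Fibonacci number that fits:
take 121393 (≤ 176660); 176660 − 121393 = 55267
take 46368 (≤ 55267); 55267 − 46368 = 8899
take 6765 (≤ 8899); 8899 − 6765 = 2134
take 1597 (≤ 2134); 2134 − 1597 = 537
take 377 (≤ 537); 537 − 377 = 160
take 144 (≤ 160); 160 − 144 = 16
take 13 (≤ 16); 16 − 13 = 3
take 3 (≤ 3); 3 − 3 = 0
176660 = 121393 + 46368 + 6765 + 1597 + 377 + 144 + 13 + 3, which has 8 terms.

8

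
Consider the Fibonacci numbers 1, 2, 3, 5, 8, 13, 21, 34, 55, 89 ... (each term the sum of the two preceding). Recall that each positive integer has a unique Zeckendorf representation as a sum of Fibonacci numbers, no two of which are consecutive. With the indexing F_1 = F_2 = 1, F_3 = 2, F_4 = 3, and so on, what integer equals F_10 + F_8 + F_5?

81

F_10 + F_8 + F_5 = 55 + 21 + 5 = 81.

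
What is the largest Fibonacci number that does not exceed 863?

610

610 ≤ 863 < 987, so the largest Fibonacci number not exceeding 863 is 610.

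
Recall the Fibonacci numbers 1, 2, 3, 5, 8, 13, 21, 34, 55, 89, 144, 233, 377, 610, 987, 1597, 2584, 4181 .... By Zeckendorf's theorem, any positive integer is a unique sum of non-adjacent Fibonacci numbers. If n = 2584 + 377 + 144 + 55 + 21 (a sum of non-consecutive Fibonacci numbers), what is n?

2584 + 377 + 144 + 55 + 21 = 3181.

3181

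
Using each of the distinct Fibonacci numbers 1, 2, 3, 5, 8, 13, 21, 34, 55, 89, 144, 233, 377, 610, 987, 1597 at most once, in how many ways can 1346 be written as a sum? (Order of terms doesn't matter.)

Each representation comes from the Zeckendorf form by replacing some F_k with F_{k−1} + F_{k−2} where possible.
1346 = 987+233+89+34+3 = 987+233+89+34+2+1 = 987+233+89+21+13+3 = 987+233+89+21+13+2+1 = … (24 more), for 28 in all.

28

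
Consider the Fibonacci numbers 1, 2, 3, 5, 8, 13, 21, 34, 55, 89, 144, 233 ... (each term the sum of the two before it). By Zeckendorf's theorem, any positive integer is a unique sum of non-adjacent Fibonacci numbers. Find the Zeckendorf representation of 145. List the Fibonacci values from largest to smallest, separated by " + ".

subtract 144 from 145: 1 remains
subtract 1 from 1: 0 remains
So 145 = 144 + 1, with no two terms consecutive in the sequence.

144 + 1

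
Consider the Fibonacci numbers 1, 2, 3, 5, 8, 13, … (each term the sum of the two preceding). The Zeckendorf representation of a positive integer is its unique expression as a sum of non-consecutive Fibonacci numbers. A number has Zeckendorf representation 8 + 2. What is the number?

10

8 + 2 = 10.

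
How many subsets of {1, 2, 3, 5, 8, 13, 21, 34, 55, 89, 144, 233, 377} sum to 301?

Starting from the Zeckendorf form and repeatedly splitting a term F_k into F_{k−1} + F_{k−2} (when neither is already used) reaches every representation.
301 = 233+55+13 = 233+55+8+5 = 233+34+21+13 = … (9 more), for 12 in all.

12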